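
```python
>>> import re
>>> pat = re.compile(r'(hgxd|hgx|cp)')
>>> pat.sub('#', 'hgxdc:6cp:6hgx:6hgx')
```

'#c:6#:6#:6#'

Branches in `(...|...)` are attempted left-to-right; the first branch that allows the whole pattern to succeed is taken.
Matches: at [0:4] → 'hgxd'; at [7:9] → 'cp'; at [11:14] → 'hgx'; at [16:19] → 'hgx'.
Each match is replaced by '#'.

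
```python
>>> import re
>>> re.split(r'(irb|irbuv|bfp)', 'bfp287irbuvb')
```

Alternation isn't longest-match — the leftmost alternative that fits at this position is chosen.
Matches to split on: at [0:3] → 'bfp'; at [6:9] → 'irb'.
The group in the pattern means `split` returns the separators' captures alongside the pieces.

['', 'bfp', '287', 'irb', 'uvb']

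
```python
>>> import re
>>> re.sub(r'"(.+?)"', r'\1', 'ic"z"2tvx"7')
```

The `?` after the quantifier makes it lazy — it takes as little as possible before letting the rest of the pattern try.
Matches: at [2:5] → '"z"'.
Each match is replaced using the text its own group 1 captured.

'icz2tvx"7'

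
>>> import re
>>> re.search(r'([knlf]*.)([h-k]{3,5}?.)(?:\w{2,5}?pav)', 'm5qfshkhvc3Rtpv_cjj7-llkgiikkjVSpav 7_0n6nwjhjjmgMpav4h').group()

'llkgiikkjVSpav'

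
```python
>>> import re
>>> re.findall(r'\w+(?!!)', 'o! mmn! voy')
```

['mm', 'voy']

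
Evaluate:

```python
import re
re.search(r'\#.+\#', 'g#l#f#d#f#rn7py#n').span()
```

(1, 16)

`search` walks the string left to right and returns the first match it finds.
The match spans [1:16] → '#l#f#d#f#rn7py#'.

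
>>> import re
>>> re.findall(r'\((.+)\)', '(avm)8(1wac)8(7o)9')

['avm)8(1wac)8(7o']

Matches: at [0:17] match '(avm)8(1wac)8(7o)', group 1 = 'avm)8(1wac)8(7o'.
One capturing group, so `findall` returns just the captured substring from the one match — 1 in all.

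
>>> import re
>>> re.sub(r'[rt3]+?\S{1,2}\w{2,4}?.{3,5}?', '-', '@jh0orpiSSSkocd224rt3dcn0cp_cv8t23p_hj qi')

The `?` after the quantifier makes it lazy — it takes as little as possible before letting the rest of the pattern try.
`sub` substitutes '-' at each match site.

'@jh0o-cd224-p_cv8-qi'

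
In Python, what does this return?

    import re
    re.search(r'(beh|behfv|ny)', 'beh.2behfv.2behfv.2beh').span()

(0, 3)

`re.search` scans for the first position where the pattern succeeds.
The match spans [0:3] → 'beh'.
Captured: group 1 = 'beh'.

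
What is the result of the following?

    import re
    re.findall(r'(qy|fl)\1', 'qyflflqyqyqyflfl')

`\1` is not a pattern — it's the concrete string captured by group 1, re-applied verbatim.
Scanning left to right: at [2:6] match 'flfl', group 1 = 'fl'; at [6:10] match 'qyqy', group 1 = 'qy'; at [12:16] match 'flfl', group 1 = 'fl'.
Because there's exactly one group, `findall` drops the full match and keeps group 1 from each hit.

['fl', 'qy', 'fl']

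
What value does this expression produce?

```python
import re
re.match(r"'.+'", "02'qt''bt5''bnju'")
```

None

`match` is anchored at position 0; if the pattern doesn't fit there, it returns None.
Here the string doesn't start with a match, so the call returns None.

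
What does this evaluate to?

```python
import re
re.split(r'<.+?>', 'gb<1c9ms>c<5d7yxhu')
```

['gb', 'c<5d7yxhu']

Matches to split on: at [2:9] → '<1c9ms>'.
Splitting on the pattern gives 2 pieces.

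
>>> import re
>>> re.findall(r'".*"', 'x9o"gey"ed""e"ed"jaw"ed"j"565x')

['"gey"ed""e"ed"jaw"ed"j"']

Matches: at [3:26] → '"gey"ed""e"ed"jaw"ed"j"'.
`findall` yields the raw match text (1 of them) because the pattern has no groups.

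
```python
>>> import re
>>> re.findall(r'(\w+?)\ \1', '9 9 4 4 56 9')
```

`\1` has to match the exact text group 1 already captured.
Because there's exactly one group, `findall` drops the full match and keeps group 1 from each hit.

['9', '4']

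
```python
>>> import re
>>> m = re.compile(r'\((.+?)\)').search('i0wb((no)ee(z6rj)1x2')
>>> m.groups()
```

('(no',)

The match spans [4:9] → '((no)'.
Captured: group 1 = '(no'.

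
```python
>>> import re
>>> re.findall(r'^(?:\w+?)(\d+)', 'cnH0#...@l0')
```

['0']

The pattern matches anchored at the start of the string; then one or more of a word character (lazy) (non-capturing group); then one or more of a digit (captured).
Scanning left to right: at [0:4] match 'cnH0', group 1 = '0'.
One capturing group, so `findall` returns just the captured substring from the one match — 1 in all.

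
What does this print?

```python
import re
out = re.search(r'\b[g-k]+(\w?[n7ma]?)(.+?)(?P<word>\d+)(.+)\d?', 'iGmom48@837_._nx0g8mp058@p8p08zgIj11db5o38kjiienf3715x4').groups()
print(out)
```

The pattern matches a word boundary (`\b`, zero-width); then one or more of a character in [g-k]; then optionally a word character, then optionally one of [n7ma] (captured); then one or more of any character (lazy) (captured); then one or more of a digit (captured as 'word'); then one or more of any character (captured); then optionally a digit.
With the lazy modifier that quantifier settles for the fewest repetitions that let the rest of the pattern succeed (the atoms after it are unaffected and can still be greedy).
Unlike `match`, `search` isn't anchored — it looks for the pattern anywhere in the string.
The match spans [0:55] → 'iGmom48@837_._nx0g8mp058@p8p08zgIj11db5o38kjiienf3715x4'.
Captured: group 1 = 'Gm', group 2 = 'om', group 3 = '48', group 4 = '@837_._nx0g8mp058@p8p08zgIj11db5o38kjiienf3715x4'.

('Gm', 'om', '48', '@837_._nx0g8mp058@p8p08zgIj11db5o38kjiienf3715x4')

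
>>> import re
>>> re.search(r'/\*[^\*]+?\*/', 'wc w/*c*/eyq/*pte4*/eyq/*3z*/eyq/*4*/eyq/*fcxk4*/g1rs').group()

'/*c*/'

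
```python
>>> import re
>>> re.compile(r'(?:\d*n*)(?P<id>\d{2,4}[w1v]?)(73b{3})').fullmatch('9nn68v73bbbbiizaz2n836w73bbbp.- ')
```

None

This matches zero or more of a digit, then zero or more of a literal 'n' (non-capturing group); then 2 to 4 of a digit, then optionally one of [w1v] (captured as 'id'); then the literal '73', then exactly 3 of a literal 'b' (captured).
`re.fullmatch` requires the pattern to consume the entire string.
Here the pattern can't cover the whole string, so the call returns None.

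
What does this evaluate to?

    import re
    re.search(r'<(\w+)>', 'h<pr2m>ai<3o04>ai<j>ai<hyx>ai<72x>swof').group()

The match spans [1:7] → '<pr2m>'.

'<pr2m>'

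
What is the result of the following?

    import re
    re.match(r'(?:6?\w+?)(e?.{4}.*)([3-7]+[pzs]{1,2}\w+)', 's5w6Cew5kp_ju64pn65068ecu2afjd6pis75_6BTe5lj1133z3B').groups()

The match spans [0:51] → 's5w6Cew5kp_ju64pn65068ecu2afjd6pis75_6BTe5lj1133z3B'.
Captured: group 1 = '5w6Cew5kp_ju64pn65068ecu2afjd6pis75_6BTe5lj113', group 2 = '3z3B'.

('5w6Cew5kp_ju64pn65068ecu2afjd6pis75_6BTe5lj113', '3z3B')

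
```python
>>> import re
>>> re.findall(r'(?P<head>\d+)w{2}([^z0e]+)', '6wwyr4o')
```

`findall` packs the 2 group values into a tuple for every match.

[('6', 'yr4o')]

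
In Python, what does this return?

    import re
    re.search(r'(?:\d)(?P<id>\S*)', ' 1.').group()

The pattern matches a digit (non-capturing group); then zero or more of a non-whitespace character (captured as 'id').
The match spans [1:3] → '1.'.

'1.'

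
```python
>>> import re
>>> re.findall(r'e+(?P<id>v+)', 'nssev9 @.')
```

['v']

The pattern matches one or more of a literal 'e'; then one or more of a literal 'v' (captured as 'id').
Walking the string: at [3:5] match 'ev', group 1 = 'v'.
`findall` collects group 1 from the one match (1 total).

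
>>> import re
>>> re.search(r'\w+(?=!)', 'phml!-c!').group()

The positive lookaround only admits positions where the adjacent text matches; those characters stay outside the span.
The match spans [0:4] → 'phml'.

'phml'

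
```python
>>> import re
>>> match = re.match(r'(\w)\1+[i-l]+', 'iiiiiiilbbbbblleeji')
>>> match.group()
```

'iiiiiiil'

`\1` is not a pattern — it's the concrete string captured by group 1, re-applied verbatim.
`re.match` won't scan ahead — the pattern has to work from the very first character.
The match spans [0:8] → 'iiiiiiil'.
Captured: group 1 = 'i'.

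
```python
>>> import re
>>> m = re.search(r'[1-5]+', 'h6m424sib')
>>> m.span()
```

(3, 6)

This matches one or more of a character in [1-5].
The match spans [3:6] → '424'.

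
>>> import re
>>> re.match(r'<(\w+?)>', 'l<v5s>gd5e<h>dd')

None

With `match`, the pattern is implicitly anchored at the beginning.
Here the string doesn't start with a match, so the call returns None.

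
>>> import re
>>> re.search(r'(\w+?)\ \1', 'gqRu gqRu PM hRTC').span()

(0, 9)

The backreference `\1` re-matches whatever the first group consumed, character for character.
The match spans [0:9] → 'gqRu gqRu'.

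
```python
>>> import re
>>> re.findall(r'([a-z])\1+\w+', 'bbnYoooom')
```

['b']

The backreference `\1` re-matches whatever the first group consumed, character for character.
`findall` collects group 1 from the one match (1 total).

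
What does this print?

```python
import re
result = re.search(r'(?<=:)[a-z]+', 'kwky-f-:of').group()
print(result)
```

The lookaround is zero-width — it requires the adjacent text to match without consuming it, so the asserted text isn't part of the match.
The match spans [8:10] → 'of'.

of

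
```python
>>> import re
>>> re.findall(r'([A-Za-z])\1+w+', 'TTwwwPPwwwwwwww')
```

['T', 'P']

A backreference is literal: `\1` must see the identical characters the first group matched.
Scanning left to right: at [0:5] match 'TTwww', group 1 = 'T'; at [5:15] match 'PPwwwwwwww', group 1 = 'P'.
With a single group, `findall` returns only what that group captured — 2 items.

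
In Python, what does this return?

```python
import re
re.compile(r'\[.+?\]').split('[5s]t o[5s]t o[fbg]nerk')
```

['', 't o', 't o', 'nerk']

Matches to split on: at [0:4] → '[5s]'; at [7:11] → '[5s]'; at [14:19] → '[fbg]'.
Each match becomes a cut point; 4 segments remain.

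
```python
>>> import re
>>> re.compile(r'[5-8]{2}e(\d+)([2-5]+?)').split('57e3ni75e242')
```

['57e3ni', '24', '2', '']

With a capturing group present, the delimiter's captured portion is kept in the result list.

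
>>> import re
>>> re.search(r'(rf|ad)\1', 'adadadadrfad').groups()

('ad',)

The match spans [0:4] → 'adad'.
Captured: group 1 = 'ad'.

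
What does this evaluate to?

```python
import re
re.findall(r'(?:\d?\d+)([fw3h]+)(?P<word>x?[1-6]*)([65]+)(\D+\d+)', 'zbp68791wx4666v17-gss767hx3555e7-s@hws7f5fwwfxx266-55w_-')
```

This matches optionally a digit, then one or more of a digit (non-capturing group); then one or more of one of [fw3h] (captured); then optionally the literal 'x', then zero or more of a character in [1-6] (captured as 'word'); then one or more of one of [65] (captured); then one or more of a non-digit, then one or more of a digit (captured).
`findall` packs the 4 group values into a tuple for every match.

[('w', 'x466', '6', 'v17'), ('h', 'x355', '5', 'e7'), ('f', '', '5', 'fwwfxx266')]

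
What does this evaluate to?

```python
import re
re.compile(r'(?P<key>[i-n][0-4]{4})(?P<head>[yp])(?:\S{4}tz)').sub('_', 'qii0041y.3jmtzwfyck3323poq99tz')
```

The pattern matches a character in [i-n], then exactly 4 of a character in [0-4] (captured as 'key'); then one of [yp] (captured as 'head'); then exactly 4 of a non-whitespace character, then the literal 'tz' (non-capturing group).
Matches: at [2:14] → 'i0041y.3jmtz'; at [18:30] → 'k3323poq99tz'.
Each match is replaced by '_'.

'qi_wfyc_'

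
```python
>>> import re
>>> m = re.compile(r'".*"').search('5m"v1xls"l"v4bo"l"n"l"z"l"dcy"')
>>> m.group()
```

The match spans [2:30] → '"v1xls"l"v4bo"l"n"l"z"l"dcy"'.

'"v1xls"l"v4bo"l"n"l"z"l"dcy"'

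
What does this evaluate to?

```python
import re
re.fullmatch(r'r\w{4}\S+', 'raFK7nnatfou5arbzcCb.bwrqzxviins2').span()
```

(0, 33)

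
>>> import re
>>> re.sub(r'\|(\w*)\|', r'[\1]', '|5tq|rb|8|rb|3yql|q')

Matches: at [0:5] → '|5tq|'; at [7:10] → '|8|'; at [12:18] → '|3yql|'.
The replacement refers to a captured group, so each match is rewritten using its own captured text.

'[5tq]rb[8]rb[3yql]q'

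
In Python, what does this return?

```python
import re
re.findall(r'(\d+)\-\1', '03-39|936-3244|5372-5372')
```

['3', '5372']

A backreference is literal: `\1` must see the identical characters the first group matched.
Scanning left to right: at [1:4] match '3-3', group 1 = '3'; at [15:24] match '5372-5372', group 1 = '5372'.
One capturing group, so `findall` returns just the captured substring from each match — 2 in all.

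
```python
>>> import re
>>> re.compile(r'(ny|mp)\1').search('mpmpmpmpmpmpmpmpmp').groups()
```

A backreference is literal: `\1` must see the identical characters the first group matched.
`re.search` scans for the first position where the pattern succeeds.
The match spans [0:4] → 'mpmp'.
Captured: group 1 = 'mp'.

('mp',)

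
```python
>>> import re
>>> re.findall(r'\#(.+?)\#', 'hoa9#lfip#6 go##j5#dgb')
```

A `+?`/`*?`/`{m,n}?` starts at its minimum and grows only as far as needed for what follows to match.
Walking the string: at [4:10] match '#lfip#', group 1 = 'lfip'; at [14:19] match '##j5#', group 1 = '#j5'.
`findall` collects group 1 from each match (2 total).

['lfip', '#j5']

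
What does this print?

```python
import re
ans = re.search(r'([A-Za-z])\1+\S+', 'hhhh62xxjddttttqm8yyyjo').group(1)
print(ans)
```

h

`\1` has to match the exact text group 1 already captured.
`re.search` scans for the first position where the pattern succeeds.
The match spans [0:23] → 'hhhh62xxjddttttqm8yyyjo'.
Captured: group 1 = 'h'.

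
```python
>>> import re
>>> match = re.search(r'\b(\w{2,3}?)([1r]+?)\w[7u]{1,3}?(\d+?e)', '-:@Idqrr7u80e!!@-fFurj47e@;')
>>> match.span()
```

(3, 13)

The match spans [3:13] → 'Idqrr7u80e'.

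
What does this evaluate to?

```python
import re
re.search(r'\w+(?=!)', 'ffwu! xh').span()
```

(0, 4)

The lookaround is zero-width — it requires the adjacent text to match without consuming it, so the asserted text isn't part of the match.
`re.search` scans for the first position where the pattern succeeds.
The match spans [0:4] → 'ffwu'.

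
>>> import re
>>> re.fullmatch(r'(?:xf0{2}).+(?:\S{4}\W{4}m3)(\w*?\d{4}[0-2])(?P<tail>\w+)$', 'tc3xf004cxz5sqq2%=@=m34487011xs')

For `fullmatch`, every character of the input must be accounted for by the pattern.
Here the string isn't matched end-to-end, so the call returns None.

None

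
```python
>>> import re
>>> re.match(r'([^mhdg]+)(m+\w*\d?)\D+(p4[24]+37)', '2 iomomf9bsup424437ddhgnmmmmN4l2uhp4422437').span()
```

(0, 42)

`re.match` only tries the pattern at the start of the string.
The match spans [0:42] → '2 iomomf9bsup424437ddhgnmmmmN4l2uhp4422437'.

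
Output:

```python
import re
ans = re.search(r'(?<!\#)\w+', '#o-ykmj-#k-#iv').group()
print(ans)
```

ykmj

A negative assertion filters positions out without eating any characters.
`search` walks the string left to right and returns the first match it finds.
The match spans [3:7] → 'ykmj'.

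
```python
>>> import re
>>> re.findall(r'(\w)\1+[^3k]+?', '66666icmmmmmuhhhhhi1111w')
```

['6', 'm', 'h', '1']

The backreference `\1` re-matches whatever the first group consumed, character for character.
Scanning left to right: at [0:6] match '66666i', group 1 = '6'; at [7:13] match 'mmmmmu', group 1 = 'm'; at [13:19] match 'hhhhhi', group 1 = 'h'; at [19:24] match '1111w', group 1 = '1'.
One capturing group, so `findall` returns just the captured substring from each match — 4 in all.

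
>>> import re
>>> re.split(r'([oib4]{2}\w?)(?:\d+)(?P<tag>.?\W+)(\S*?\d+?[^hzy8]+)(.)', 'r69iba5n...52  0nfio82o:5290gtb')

This matches exactly 2 of one of [oib4], then optionally a word character (captured); then one or more of a digit (non-capturing group); then optionally any character, then one or more of a non-word character (captured as 'tag'); then zero or more of a non-whitespace character (lazy), then one or more of a digit (lazy), then one or more of any character except [hzy8] (captured); then any character (captured).
Matches to split on: at [3:21] → 'iba5n...52  0nfio8'.
`re.split` interleaves the captured-group text with the surrounding fragments.

['r69', 'iba', 'n...', '52  0nfio', '8', '2o:5290gtb']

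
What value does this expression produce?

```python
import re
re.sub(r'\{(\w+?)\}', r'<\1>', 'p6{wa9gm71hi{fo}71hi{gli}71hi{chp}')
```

Matches: at [12:16] → '{fo}'; at [20:25] → '{gli}'; at [29:34] → '{chp}'.
Each match is replaced using the text its own group 1 captured.

'p6{wa9gm71hi<fo>71hi<gli>71hi<chp>'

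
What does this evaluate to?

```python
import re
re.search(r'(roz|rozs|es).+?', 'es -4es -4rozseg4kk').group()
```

`search` walks the string left to right and returns the first match it finds.
The match spans [0:3] → 'es '.
Captured: group 1 = 'es'.

'es '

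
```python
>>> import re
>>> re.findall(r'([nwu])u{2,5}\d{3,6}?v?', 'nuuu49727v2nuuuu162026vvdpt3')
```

['n', 'n']

The pattern matches one of [nwu] (captured); then 2 to 5 of the literal 'u', then 3 to 6 of a digit (lazy), then optionally the literal 'v'.
Scanning left to right: at [0:7] match 'nuuu497', group 1 = 'n'; at [11:19] match 'nuuuu162', group 1 = 'n'.
`findall` collects group 1 from each match (2 total).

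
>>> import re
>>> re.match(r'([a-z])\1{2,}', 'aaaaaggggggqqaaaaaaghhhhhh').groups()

('a',)

The match spans [0:5] → 'aaaaa'.
Captured: group 1 = 'a'.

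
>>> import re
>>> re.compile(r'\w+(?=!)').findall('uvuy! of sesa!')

The positive lookaround only admits positions where the adjacent text matches; those characters stay outside the span.
No capturing groups, so `findall` returns the 2 full match strings.

['uvuy', 'sesa']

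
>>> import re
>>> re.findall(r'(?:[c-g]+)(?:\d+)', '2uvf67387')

['f67387']

This matches one or more of a character in [c-g] (non-capturing group); then one or more of a digit (non-capturing group).
Scanning left to right: at [3:9] → 'f67387'.
`findall` yields the raw match text (1 of them) because the pattern has no groups.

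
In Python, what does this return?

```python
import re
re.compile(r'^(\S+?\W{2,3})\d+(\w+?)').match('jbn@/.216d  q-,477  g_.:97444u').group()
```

'jbn@/.216d'

The pattern matches anchored at the start of the string; then one or more of a non-whitespace character (lazy), then 2 to 3 of a non-word character (captured); then one or more of a digit; then one or more of a word character (lazy) (captured).
With `match`, the pattern is implicitly anchored at the beginning.
The match spans [0:10] → 'jbn@/.216d'.
Captured: group 1 = 'jbn@/.', group 2 = 'd'.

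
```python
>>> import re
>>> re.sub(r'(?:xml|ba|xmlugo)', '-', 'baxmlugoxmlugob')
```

'--ugo-ugob'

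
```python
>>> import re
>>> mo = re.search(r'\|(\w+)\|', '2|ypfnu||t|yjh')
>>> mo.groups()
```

('ypfnu',)

Unlike `match`, `search` isn't anchored — it looks for the pattern anywhere in the string.
The match spans [1:8] → '|ypfnu|'.
Captured: group 1 = 'ypfnu'.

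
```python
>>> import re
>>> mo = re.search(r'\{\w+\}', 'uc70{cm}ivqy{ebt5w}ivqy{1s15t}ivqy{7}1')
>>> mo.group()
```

'{cm}'

The match spans [4:8] → '{cm}'.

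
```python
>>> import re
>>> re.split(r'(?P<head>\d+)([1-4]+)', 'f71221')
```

['f', '7122', '1', '']

This matches one or more of a digit (captured as 'head'); then one or more of a character in [1-4] (captured).
Matches to split on: at [1:6] → '71221'.
With a capturing group present, the delimiter's captured portion is kept in the result list.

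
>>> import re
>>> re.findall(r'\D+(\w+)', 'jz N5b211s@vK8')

Pattern: one or more of a non-digit; then one or more of a word character (captured).
Walking the string: at [0:10] match 'jz N5b211s', group 1 = '5b211s'; at [10:14] match '@vK8', group 1 = '8'.
With a single group, `findall` returns only what that group captured — 2 items.

['5b211s', '8']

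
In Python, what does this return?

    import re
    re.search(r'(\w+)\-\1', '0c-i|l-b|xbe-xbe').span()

The backreference `\1` re-matches whatever the first group consumed, character for character.
The match spans [9:16] → 'xbe-xbe'.

(9, 16)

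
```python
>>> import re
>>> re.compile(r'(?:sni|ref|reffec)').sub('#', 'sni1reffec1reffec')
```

The regex engine tests alternatives in the order written; an earlier branch that matches wins even if a later one would match more.
Matches: at [0:3] → 'sni'; at [4:7] → 'ref'; at [11:14] → 'ref'.
`sub` substitutes '#' at each match site.

'#1#fec1#fec'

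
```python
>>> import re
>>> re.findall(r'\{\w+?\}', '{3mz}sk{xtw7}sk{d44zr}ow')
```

['{3mz}', '{xtw7}', '{d44zr}']

Walking the string: at [0:5] → '{3mz}'; at [7:13] → '{xtw7}'; at [15:22] → '{d44zr}'.
With no groups in the pattern, `findall` gives back each whole match — 3 here.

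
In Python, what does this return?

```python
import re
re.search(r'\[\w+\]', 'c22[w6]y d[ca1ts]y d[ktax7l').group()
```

'[w6]'

The match spans [3:7] → '[w6]'.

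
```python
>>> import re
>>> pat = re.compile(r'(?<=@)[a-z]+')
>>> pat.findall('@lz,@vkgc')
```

['lz', 'vkgc']

The `(?=…)`/`(?<=…)` assertion just peeks at neighbouring text; it doesn't advance the match position.
Matches: at [1:3] → 'lz'; at [5:9] → 'vkgc'.
`findall` yields the raw match text (2 of them) because the pattern has no groups.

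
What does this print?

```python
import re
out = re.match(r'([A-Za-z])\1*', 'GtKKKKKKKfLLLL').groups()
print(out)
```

('G',)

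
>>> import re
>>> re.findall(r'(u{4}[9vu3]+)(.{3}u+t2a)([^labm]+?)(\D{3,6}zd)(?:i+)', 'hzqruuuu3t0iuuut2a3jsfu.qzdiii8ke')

Multiple groups make `findall` return tuples — one 4-tuple for the one match.

[('uuuu3', 't0iuuut2a', '3', 'jsfu.qzd')]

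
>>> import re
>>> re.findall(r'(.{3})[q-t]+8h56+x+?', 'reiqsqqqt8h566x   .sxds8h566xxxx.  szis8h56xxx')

['rei', 'sxd', 'szi']

Pattern: exactly 3 of any character (captured); then one or more of a character in [q-t]; then the literal '8h5', then one or more of a literal '6', then one or more of the literal 'x' (lazy).
`findall` collects group 1 from each match (3 total).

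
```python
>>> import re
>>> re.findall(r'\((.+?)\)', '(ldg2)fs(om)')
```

['ldg2', 'om']

The `?` after the quantifier makes it lazy — it takes as little as possible before letting the rest of the pattern try.
Walking the string: at [0:6] match '(ldg2)', group 1 = 'ldg2'; at [8:12] match '(om)', group 1 = 'om'.
With a single group, `findall` returns only what that group captured — 2 items.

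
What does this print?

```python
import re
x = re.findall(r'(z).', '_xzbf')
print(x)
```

['z']

This matches a literal 'z' (captured); then any character.
Matches: at [2:4] match 'zb', group 1 = 'z'.
Because there's exactly one group, `findall` drops the full match and keeps group 1 from the one hit.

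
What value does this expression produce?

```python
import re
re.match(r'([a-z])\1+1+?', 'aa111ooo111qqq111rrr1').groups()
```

The backreference `\1` re-matches whatever the first group consumed, character for character.
`re.match` won't scan ahead — the pattern has to work from the very first character.
The match spans [0:3] → 'aa1'.
Captured: group 1 = 'a'.

('a',)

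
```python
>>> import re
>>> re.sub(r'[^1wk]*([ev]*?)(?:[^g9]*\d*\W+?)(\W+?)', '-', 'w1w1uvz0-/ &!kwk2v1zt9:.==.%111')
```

'--111'

Pattern: zero or more of any character except [1wk]; then zero or more of one of [ev] (lazy) (captured); then zero or more of any character except [g9], then zero or more of a digit, then one or more of a non-word character (lazy) (non-capturing group); then one or more of a non-word character (lazy) (captured).
A non-greedy quantifier consumes as few characters as it can — just enough that the remainder of the pattern still matches from where it stops; whatever follows it matches normally.
Matches: at [0:24] → 'w1w1uvz0-/ &!kwk2v1zt9:.'; at [24:28] → '==.%'.
`sub` substitutes '-' at each match site.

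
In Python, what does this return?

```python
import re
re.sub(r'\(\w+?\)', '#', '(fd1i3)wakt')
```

Each match is replaced by '#'.

'#wakt'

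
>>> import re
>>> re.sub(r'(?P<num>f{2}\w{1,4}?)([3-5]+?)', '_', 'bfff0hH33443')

The pattern matches exactly 2 of the literal 'f', then 1 to 4 of a word character (lazy) (captured as 'num'); then one or more of a character in [3-5] (lazy) (captured).
Because the quantifier is non-greedy, it stops expanding at the earliest point where the rest of the pattern can succeed.
Matches: at [1:8] → 'fff0hH3'.
Every occurrence is swapped for '_'.

'b_3443'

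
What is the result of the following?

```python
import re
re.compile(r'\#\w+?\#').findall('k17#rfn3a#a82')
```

['#rfn3a#']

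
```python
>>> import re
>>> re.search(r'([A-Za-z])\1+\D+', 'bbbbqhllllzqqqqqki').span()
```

(0, 18)

After group 1 captures some text, `\1` only succeeds where that same text appears again.
`search` walks the string left to right and returns the first match it finds.
The match spans [0:18] → 'bbbbqhllllzqqqqqki'.
Captured: group 1 = 'b'.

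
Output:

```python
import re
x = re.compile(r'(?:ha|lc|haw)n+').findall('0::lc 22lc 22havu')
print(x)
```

`findall` yields the raw match text (0 of them) because the pattern has no groups.
Nothing in the string satisfies the pattern, so the list is empty.

[]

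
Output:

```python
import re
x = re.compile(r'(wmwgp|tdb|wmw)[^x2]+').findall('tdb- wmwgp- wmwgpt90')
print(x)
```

One capturing group, so `findall` returns just the captured substring from the one match — 1 in all.

['tdb']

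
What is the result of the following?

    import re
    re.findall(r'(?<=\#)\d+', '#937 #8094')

The lookaround is zero-width — it requires the adjacent text to match without consuming it, so the asserted text isn't part of the match.
With no groups in the pattern, `findall` gives back each whole match — 2 here.

['937', '8094']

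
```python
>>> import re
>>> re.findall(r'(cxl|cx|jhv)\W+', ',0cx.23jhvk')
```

Matches: at [2:5] match 'cx.', group 1 = 'cx'.
One capturing group, so `findall` returns just the captured substring from the one match — 1 in all.

['cx']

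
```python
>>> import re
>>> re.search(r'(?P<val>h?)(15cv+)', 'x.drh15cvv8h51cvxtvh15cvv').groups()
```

('h', '15cvv')

This matches optionally a literal 'h' (captured as 'val'); then the literal '15c', then one or more of a literal 'v' (captured).
`re.search` tries every starting position until one works.
The match spans [4:10] → 'h15cvv'.
Captured: group 1 = 'h', group 2 = '15cvv'.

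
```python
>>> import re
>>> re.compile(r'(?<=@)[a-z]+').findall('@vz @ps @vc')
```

The positive lookaround only admits positions where the adjacent text matches; those characters stay outside the span.
With no groups in the pattern, `findall` gives back each whole match — 3 here.

['vz', 'ps', 'vc']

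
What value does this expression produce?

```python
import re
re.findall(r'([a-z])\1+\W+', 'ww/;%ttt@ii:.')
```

`\1` has to match the exact text group 1 already captured.
`findall` collects group 1 from each match (3 total).

['w', 't', 'i']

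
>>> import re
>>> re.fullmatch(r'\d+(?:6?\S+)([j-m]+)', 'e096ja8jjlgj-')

Pattern: one or more of a digit; then optionally a literal '6', then one or more of a non-whitespace character (non-capturing group); then one or more of a character in [j-m] (captured).
`fullmatch` succeeds only if the pattern covers the string from start to end.
Here there's no way to consume every character, so the call returns None.

None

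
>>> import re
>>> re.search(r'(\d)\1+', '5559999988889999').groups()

('5',)

The match spans [0:3] → '555'.
Captured: group 1 = '5'.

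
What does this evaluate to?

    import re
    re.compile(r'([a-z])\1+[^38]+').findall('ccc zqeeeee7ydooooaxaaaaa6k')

['c']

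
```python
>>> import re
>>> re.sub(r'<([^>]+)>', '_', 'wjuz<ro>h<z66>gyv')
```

'wjuz_h_gyv'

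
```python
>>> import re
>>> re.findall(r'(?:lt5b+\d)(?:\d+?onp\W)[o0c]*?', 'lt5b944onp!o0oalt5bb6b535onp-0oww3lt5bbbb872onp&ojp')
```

['lt5b944onp!', 'lt5bbbb872onp&']

This matches the literal 'lt5', then one or more of a literal 'b', then a digit (non-capturing group); then one or more of a digit (lazy), then the literal 'onp', then a non-word character (non-capturing group); then zero or more of one of [o0c] (lazy).
Because the quantifier is non-greedy, it stops expanding at the earliest point where the rest of the pattern can succeed.
Matches: at [0:11] → 'lt5b944onp!'; at [34:48] → 'lt5bbbb872onp&'.
No capturing groups, so `findall` returns the 2 full match strings.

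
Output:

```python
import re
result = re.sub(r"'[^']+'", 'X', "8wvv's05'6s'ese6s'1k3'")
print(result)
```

8wvvX6sX1k3'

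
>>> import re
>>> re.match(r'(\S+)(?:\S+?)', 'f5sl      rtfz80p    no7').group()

'f5sl'

This matches one or more of a non-whitespace character (captured); then one or more of a non-whitespace character (lazy) (non-capturing group).
`re.match` won't scan ahead — the pattern has to work from the very first character.
The match spans [0:4] → 'f5sl'.
Captured: group 1 = 'f5s'.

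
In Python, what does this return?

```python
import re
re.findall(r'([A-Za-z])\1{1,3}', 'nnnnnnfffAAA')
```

['n', 'n', 'f', 'A']

A backreference is literal: `\1` must see the identical characters the first group matched.
One capturing group, so `findall` returns just the captured substring from each match — 4 in all.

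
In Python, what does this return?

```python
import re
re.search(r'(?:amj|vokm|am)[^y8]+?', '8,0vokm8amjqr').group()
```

Branches in `(...|...)` are attempted left-to-right; the first branch that allows the whole pattern to succeed is taken.
The match spans [8:12] → 'amjq'.

'amjq'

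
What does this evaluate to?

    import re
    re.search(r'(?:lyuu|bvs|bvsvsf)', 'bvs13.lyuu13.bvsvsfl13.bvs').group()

`search` walks the string left to right and returns the first match it finds.
The match spans [0:3] → 'bvs'.

'bvs'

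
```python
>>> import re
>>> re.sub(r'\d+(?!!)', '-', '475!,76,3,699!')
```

`(?!…)`/`(?<!…)` only lets a position through if the neighbouring text does NOT match; no characters are consumed.
`sub` substitutes '-' at each match site.

'-5!,-,-,-9!'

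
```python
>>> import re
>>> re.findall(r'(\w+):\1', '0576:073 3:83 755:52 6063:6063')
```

['5', '6063']

After group 1 captures some text, `\1` only succeeds where that same text appears again.
Scanning left to right: at [16:19] match '5:5', group 1 = '5'; at [21:30] match '6063:6063', group 1 = '6063'.
One capturing group, so `findall` returns just the captured substring from each match — 2 in all.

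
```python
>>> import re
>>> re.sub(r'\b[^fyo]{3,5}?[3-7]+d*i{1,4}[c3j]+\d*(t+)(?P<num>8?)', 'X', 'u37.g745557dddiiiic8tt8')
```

'X'

This matches a word boundary (`\b`, zero-width); then 3 to 5 of any character except [fyo] (lazy); then one or more of a character in [3-7], then zero or more of the literal 'd'; then 1 to 4 of a literal 'i', then one or more of one of [c3j]; then zero or more of a digit; then one or more of a literal 't' (captured); then optionally a literal '8' (captured as 'num').
Matches: at [0:23] → 'u37.g745557dddiiiic8tt8'.
`sub` substitutes 'X' at each match site.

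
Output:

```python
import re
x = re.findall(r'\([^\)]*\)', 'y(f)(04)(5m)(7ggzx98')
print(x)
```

['(f)', '(04)', '(5m)']

Since nothing is captured, `findall` lists the 3 matched substrings directly.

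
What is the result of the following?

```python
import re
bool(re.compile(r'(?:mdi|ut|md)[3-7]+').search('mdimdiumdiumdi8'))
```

False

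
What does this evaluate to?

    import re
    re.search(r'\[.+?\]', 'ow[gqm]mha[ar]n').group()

'[gqm]'

With the lazy modifier that quantifier settles for the fewest repetitions that let the rest of the pattern succeed (the atoms after it are unaffected and can still be greedy).
The match spans [2:7] → '[gqm]'.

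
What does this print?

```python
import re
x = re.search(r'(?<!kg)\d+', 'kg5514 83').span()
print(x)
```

(3, 6)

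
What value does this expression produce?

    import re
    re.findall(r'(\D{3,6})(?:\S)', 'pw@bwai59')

['pw@bwa']

This matches 3 to 6 of a non-digit (captured); then a non-whitespace character (non-capturing group).
Because there's exactly one group, `findall` drops the full match and keeps group 1 from the one hit.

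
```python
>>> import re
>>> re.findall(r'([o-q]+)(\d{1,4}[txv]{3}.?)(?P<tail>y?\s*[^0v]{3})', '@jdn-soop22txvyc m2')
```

Multiple groups make `findall` return tuples — one 3-tuple for the one match.

[('oop', '22txvy', 'c m')]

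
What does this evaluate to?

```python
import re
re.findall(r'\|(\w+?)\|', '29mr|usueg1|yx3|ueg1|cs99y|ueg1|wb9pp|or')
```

['usueg1', 'ueg1', 'ueg1']

With a single group, `findall` returns only what that group captured — 3 items.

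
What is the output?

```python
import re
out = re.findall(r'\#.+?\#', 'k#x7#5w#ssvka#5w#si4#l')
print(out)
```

Because the quantifier is non-greedy, it stops expanding at the earliest point where the rest of the pattern can succeed.
Scanning left to right: at [1:5] → '#x7#'; at [7:14] → '#ssvka#'; at [16:21] → '#si4#'.
With no groups in the pattern, `findall` gives back each whole match — 3 here.

['#x7#', '#ssvka#', '#si4#']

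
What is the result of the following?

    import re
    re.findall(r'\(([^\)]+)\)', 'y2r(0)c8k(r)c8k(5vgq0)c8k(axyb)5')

['0', 'r', '5vgq0', 'axyb']

Matches: at [3:6] match '(0)', group 1 = '0'; at [9:12] match '(r)', group 1 = 'r'; at [15:22] match '(5vgq0)', group 1 = '5vgq0'; at [25:31] match '(axyb)', group 1 = 'axyb'.
`findall` collects group 1 from each match (4 total).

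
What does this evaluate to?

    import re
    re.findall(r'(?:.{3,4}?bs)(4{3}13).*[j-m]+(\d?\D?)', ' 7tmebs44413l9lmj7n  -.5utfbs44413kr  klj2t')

[('44413', '2t')]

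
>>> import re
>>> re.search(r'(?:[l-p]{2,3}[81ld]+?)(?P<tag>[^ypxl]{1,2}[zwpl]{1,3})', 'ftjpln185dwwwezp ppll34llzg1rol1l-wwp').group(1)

This matches 2 to 3 of a character in [l-p], then one or more of one of [81ld] (lazy) (non-capturing group); then 1 to 2 of any character except [ypxl], then 1 to 3 of one of [zwpl] (captured as 'tag').
`re.search` scans for the first position where the pattern succeeds.
The match spans [3:13] → 'pln185dwww'.
Captured: group 1 = '5dwww'.

'5dwww'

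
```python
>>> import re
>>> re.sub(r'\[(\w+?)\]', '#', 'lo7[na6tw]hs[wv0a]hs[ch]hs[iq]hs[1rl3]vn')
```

Matches: at [3:10] → '[na6tw]'; at [12:18] → '[wv0a]'; at [20:24] → '[ch]'; at [26:30] → '[iq]'; at [32:38] → '[1rl3]'.
`sub` substitutes '#' at each match site.

'lo7#hs#hs#hs#hs#vn'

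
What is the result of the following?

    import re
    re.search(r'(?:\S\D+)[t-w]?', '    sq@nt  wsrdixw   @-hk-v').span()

Pattern: a non-whitespace character, then one or more of a non-digit (non-capturing group); then optionally a character in [t-w].
The match spans [4:27] → 'sq@nt  wsrdixw   @-hk-v'.

(4, 27)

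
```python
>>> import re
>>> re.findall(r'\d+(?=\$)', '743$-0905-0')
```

['743']

The `(?=…)`/`(?<=…)` assertion just peeks at neighbouring text; it doesn't advance the match position.
Walking the string: at [0:3] → '743'.
No capturing groups, so `findall` returns the 1 full match string.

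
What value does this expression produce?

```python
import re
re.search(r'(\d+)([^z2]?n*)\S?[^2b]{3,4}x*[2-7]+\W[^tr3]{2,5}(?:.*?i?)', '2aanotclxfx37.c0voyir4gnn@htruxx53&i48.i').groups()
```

The match spans [21:40] → '4gnn@htruxx53&i48.i'.
Captured: group 1 = '4', group 2 = 'gnn'.

('4', 'gnn')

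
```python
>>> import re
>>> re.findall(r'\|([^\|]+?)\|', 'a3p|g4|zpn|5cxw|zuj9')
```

['g4', '5cxw']

Matches: at [3:7] match '|g4|', group 1 = 'g4'; at [10:16] match '|5cxw|', group 1 = '5cxw'.
`findall` collects group 1 from each match (2 total).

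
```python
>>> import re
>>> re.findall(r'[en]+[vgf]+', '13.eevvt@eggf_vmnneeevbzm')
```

With no groups in the pattern, `findall` gives back each whole match — 3 here.

['eevv', 'eggf', 'nneeev']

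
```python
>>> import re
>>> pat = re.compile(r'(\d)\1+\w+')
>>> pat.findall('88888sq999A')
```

['8']

The backreference `\1` re-matches whatever the first group consumed, character for character.
Matches: at [0:11] match '88888sq999A', group 1 = '8'.
`findall` collects group 1 from the one match (1 total).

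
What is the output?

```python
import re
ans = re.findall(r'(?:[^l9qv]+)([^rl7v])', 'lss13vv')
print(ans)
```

The pattern matches one or more of any character except [l9qv] (non-capturing group); then any character except [rl7v] (captured).
Walking the string: at [1:5] match 'ss13', group 1 = '3'.
`findall` collects group 1 from the one match (1 total).

['3']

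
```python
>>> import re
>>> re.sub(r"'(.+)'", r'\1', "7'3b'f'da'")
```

"73b'f'da"

Matches: at [1:10] → "'3b'f'da'".
Each match is replaced using the text its own group 1 captured.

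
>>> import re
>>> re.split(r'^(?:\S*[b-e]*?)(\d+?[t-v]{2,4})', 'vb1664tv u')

['', '4tv', ' u']

Pattern: anchored at the start of the string; then zero or more of a non-whitespace character, then zero or more of a character in [b-e] (lazy) (non-capturing group); then one or more of a digit (lazy), then 2 to 4 of a character in [t-v] (captured).
Matches to split on: at [0:8] → 'vb1664tv'.
With a capturing group present, the delimiter's captured portion is kept in the result list.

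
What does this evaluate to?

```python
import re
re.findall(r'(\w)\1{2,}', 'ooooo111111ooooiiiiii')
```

['o', '1', 'o', 'i']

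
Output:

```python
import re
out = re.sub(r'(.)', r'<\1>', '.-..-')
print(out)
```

<.><-><.><.><->

Pattern: any character (captured).
Matches: at [0:1] → '.'; at [1:2] → '-'; at [2:3] → '.'; at [3:4] → '.'; at [4:5] → '-'.
Each match is replaced using the text its own group 1 captured.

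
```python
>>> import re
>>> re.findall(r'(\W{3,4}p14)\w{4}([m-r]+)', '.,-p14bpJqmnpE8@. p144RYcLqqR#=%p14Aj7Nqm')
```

This matches 3 to 4 of a non-word character, then the literal 'p14' (captured); then exactly 4 of a word character; then one or more of a character in [m-r] (captured).
Walking the string: at [0:13] match '.,-p14bpJqmnp', groups = ('.,-p14', 'mnp'); at [29:41] match '#=%p14Aj7Nqm', groups = ('#=%p14', 'qm').
Multiple groups make `findall` return tuples — one 2-tuple for each match.

[('.,-p14', 'mnp'), ('#=%p14', 'qm')]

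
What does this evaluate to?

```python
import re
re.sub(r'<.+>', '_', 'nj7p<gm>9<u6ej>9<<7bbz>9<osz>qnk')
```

'nj7p_qnk'

`sub` substitutes '_' at each match site.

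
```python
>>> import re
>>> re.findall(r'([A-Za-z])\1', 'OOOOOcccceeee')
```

['O', 'O', 'c', 'c', 'e', 'e']

A backreference is literal: `\1` must see the identical characters the first group matched.
Walking the string: at [0:2] match 'OO', group 1 = 'O'; at [2:4] match 'OO', group 1 = 'O'; at [5:7] match 'cc', group 1 = 'c'; at [7:9] match 'cc', group 1 = 'c'; at [9:11] match 'ee', group 1 = 'e'; ….
With a single group, `findall` returns only what that group captured — 6 items.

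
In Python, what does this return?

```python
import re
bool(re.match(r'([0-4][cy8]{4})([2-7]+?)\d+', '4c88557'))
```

False

`re.match` won't scan ahead — the pattern has to work from the very first character.
Here position 0 doesn't satisfy it, so the call returns None, and `bool(None)` is False.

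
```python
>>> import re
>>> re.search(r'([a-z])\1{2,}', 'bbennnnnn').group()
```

'nnnnnn'

A backreference is literal: `\1` must see the identical characters the first group matched.
`re.search` tries every starting position until one works.
The match spans [3:9] → 'nnnnnn'.
Captured: group 1 = 'n'.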